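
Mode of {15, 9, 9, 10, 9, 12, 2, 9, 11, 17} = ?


Frequencies: 2:1, 9:4, 10:1, 11:1, 12:1, 15:1, 17:1
Max frequency = 4
Mode = 9

Mode = 9


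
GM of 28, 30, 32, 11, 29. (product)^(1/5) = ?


Product = 28 × 30 × 32 × 11 × 29 = 8574720
GM = 8574720^(1/5) = 24.3581

GM = 24.3581


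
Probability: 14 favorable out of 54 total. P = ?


P = 14/54 = 0.2593

P = 0.2593


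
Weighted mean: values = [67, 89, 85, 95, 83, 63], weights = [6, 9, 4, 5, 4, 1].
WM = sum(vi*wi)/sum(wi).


Numerator = 67*6 + 89*9 + 85*4 + 95*5 + 83*4 + 63*1 = 2413
Denominator = 6 + 9 + 4 + 5 + 4 + 1 = 29
WM = 2413/29 = 83.2069

WM = 83.2069


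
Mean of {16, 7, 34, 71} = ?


Sum = 16 + 7 + 34 + 71 = 128
n = 4
Mean = 128/4 = 32.0000

Mean = 32.0000


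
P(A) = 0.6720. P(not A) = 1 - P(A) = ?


P(not A) = 1 - 0.6720 = 0.3280

P(not A) = 0.3280


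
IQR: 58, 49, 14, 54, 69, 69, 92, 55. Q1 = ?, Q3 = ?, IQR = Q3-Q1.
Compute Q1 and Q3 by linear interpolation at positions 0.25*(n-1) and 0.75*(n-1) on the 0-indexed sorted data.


Sorted: 14, 49, 54, 55, 58, 69, 69, 92
Q1 (25th %ile) = 52.7500
Q3 (75th %ile) = 69.0000
IQR = 69.0000 - 52.7500 = 16.2500

IQR = 16.2500


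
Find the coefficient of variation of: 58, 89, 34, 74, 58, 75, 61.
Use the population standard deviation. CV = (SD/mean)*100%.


Mean = 64.1429
SD = 16.1549
CV = (16.1549/64.1429)*100 = 25.1858%

CV = 25.1858%


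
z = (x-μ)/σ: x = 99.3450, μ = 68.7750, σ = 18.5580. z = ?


z = (99.3450 - 68.7750)/18.5580
= 30.5700/18.5580
= 1.6473

z = 1.6473


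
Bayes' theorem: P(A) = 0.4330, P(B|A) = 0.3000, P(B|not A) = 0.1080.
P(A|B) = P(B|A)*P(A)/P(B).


P(B) = P(B|A)*P(A) + P(B|A')*P(A')
= 0.3000*0.4330 + 0.1080*0.5670
= 0.129900 + 0.061236 = 0.191136
P(A|B) = 0.129900/0.191136 = 0.6796

P(A|B) = 0.6796


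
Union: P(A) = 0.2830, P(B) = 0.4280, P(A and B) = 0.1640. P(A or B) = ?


P(A∪B) = 0.2830 + 0.4280 - 0.1640
= 0.7110 - 0.1640
= 0.5470

P(A∪B) = 0.5470


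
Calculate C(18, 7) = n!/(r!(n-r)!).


C(18,7) = 18!/(7! × 11!)
= 6402373705728000/(5040 × 39916800)
= 31824

C(18,7) = 31824


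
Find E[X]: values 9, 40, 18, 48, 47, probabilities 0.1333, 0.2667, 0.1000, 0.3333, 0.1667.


E[X] = 9*0.1333 + 40*0.2667 + 18*0.1000 + 48*0.3333 + 47*0.1667
= 1.1997 + 10.6680 + 1.8000 + 15.9984 + 7.8349
= 37.5010

E[X] = 37.5010


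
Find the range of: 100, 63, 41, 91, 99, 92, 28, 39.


Max = 100, Min = 28
Range = 100 - 28 = 72

Range = 72


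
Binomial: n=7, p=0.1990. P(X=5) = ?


C(7,5) = 21
p^5 = 0.000312
(1-p)^2 = 0.641601
P = 21 * 0.000312 * 0.641601 = 0.0042

P(X=5) = 0.0042


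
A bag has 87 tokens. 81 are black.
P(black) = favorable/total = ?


P = 81/87 = 0.9310

P = 0.9310


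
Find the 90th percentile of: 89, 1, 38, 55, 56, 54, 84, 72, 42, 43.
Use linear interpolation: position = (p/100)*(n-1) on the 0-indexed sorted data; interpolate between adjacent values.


Sorted: 1, 38, 42, 43, 54, 55, 56, 72, 84, 89
n = 10
Index = 90/100 * 9 = 8.1000
Lower = data[8] = 84, Upper = data[9] = 89
P90 = 84 + 0.1000*(5) = 84.5000

P90 = 84.5000


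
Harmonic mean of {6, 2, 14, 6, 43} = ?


Sum of reciprocals = 1/6 + 1/2 + 1/14 + 1/6 + 1/43 = 0.928018
HM = 5/0.928018 = 5.3878

HM = 5.3878


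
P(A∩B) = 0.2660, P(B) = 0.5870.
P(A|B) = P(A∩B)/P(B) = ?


P(A|B) = 0.2660/0.5870 = 0.4532

P(A|B) = 0.4532


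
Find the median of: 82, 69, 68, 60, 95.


Sorted: 60, 68, 69, 82, 95
n = 5 (odd)
Middle value = 69

Median = 69


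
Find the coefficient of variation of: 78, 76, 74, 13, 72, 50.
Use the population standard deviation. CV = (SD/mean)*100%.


Mean = 60.5000
SD = 23.1930
CV = (23.1930/60.5000)*100 = 38.3356%

CV = 38.3356%


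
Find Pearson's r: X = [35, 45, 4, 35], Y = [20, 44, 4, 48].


Mean X = 29.7500, Mean Y = 29.0000
SD X = 15.417117, SD Y = 17.972201
Cov = 231.250000
r = 231.250000/(15.417117*17.972201) = 0.8346

r = 0.8346


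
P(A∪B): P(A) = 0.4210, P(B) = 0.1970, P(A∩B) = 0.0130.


P(A∪B) = 0.4210 + 0.1970 - 0.0130
= 0.6180 - 0.0130
= 0.6050

P(A∪B) = 0.6050


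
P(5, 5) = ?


P(5,5) = 5!/0!
= 120/1
= 120

P(5,5) = 120


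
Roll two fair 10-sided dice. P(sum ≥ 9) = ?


Total outcomes = 10×10 = 100
Favorable (sum ≥ 9): 72
P = 72/100 = 0.7200

P = 0.7200


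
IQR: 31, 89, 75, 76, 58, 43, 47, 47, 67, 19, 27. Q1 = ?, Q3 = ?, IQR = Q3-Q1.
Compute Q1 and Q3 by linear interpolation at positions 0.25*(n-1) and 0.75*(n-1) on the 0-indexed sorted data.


Sorted: 19, 27, 31, 43, 47, 47, 58, 67, 75, 76, 89
Q1 (25th %ile) = 37.0000
Q3 (75th %ile) = 71.0000
IQR = 71.0000 - 37.0000 = 34.0000

IQR = 34.0000


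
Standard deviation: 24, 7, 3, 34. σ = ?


Mean = 17.0000
Variance = 158.5000
SD = sqrt(158.5000) = 12.5897

SD = 12.5897


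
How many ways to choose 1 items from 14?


C(14,1) = 14!/(1! × 13!)
= 87178291200/(1 × 6227020800)
= 14

C(14,1) = 14


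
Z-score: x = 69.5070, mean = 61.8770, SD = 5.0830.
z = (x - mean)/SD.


z = (69.5070 - 61.8770)/5.0830
= 7.6300/5.0830
= 1.5011

z = 1.5011


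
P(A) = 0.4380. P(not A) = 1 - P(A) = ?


P(not A) = 1 - 0.4380 = 0.5620

P(not A) = 0.5620


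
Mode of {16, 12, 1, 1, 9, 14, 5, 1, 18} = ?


Frequencies: 1:3, 5:1, 9:1, 12:1, 14:1, 16:1, 18:1
Max frequency = 3
Mode = 1

Mode = 1


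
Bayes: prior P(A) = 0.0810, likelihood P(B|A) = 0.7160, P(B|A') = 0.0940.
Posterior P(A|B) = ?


P(B) = P(B|A)*P(A) + P(B|A')*P(A')
= 0.7160*0.0810 + 0.0940*0.9190
= 0.057996 + 0.086386 = 0.144382
P(A|B) = 0.057996/0.144382 = 0.4017

P(A|B) = 0.4017


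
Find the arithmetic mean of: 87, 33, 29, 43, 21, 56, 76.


Sum = 87 + 33 + 29 + 43 + 21 + 56 + 76 = 345
n = 7
Mean = 345/7 = 49.2857

Mean = 49.2857


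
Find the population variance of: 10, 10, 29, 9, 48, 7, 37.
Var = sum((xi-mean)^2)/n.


Mean = 21.4286
Squared deviations: 130.6122, 130.6122, 57.3265, 154.4694, 706.0408, 208.1837, 242.4694
Sum = 1629.7143
Variance = 1629.7143/7 = 232.8163

Variance = 232.8163


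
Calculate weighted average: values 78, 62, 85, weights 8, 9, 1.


Numerator = 78*8 + 62*9 + 85*1 = 1267
Denominator = 8 + 9 + 1 = 18
WM = 1267/18 = 70.3889

WM = 70.3889


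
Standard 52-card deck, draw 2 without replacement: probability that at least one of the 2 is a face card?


P(at least one) = 1 - P(none)
P(none) = (40/52) × (39/51) = 0.588235
P(at least one) = 1 - 0.588235 = 0.4118

P = 0.4118


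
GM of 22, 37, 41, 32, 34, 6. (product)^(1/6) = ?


Product = 22 × 37 × 41 × 32 × 34 × 6 = 217865472
GM = 217865472^(1/6) = 24.5300

GM = 24.5300


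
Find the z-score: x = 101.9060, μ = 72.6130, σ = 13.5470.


z = (101.9060 - 72.6130)/13.5470
= 29.2930/13.5470
= 2.1623

z = 2.1623


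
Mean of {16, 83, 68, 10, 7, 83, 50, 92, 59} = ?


Sum = 16 + 83 + 68 + 10 + 7 + 83 + 50 + 92 + 59 = 468
n = 9
Mean = 468/9 = 52.0000

Mean = 52.0000


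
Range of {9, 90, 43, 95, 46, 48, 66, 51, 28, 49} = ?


Max = 95, Min = 9
Range = 95 - 9 = 86

Range = 86


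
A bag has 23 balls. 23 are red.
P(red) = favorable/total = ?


P = 23/23 = 1.0000

P = 1.0000


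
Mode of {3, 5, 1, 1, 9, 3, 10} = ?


Frequencies: 1:2, 3:2, 5:1, 9:1, 10:1
Max frequency = 2
Mode = 1, 3

Mode = 1, 3


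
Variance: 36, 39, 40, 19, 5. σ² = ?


Mean = 27.8000
Squared deviations: 67.2400, 125.4400, 148.8400, 77.4400, 519.8400
Sum = 938.8000
Variance = 938.8000/5 = 187.7600

Variance = 187.7600


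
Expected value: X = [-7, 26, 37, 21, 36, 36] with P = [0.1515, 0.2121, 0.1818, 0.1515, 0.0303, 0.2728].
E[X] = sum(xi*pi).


E[X] = -7*0.1515 + 26*0.2121 + 37*0.1818 + 21*0.1515 + 36*0.0303 + 36*0.2728
= -1.0605 + 5.5146 + 6.7266 + 3.1815 + 1.0908 + 9.8208
= 25.2738

E[X] = 25.2738


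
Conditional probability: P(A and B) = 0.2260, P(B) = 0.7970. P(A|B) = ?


P(A|B) = 0.2260/0.7970 = 0.2836

P(A|B) = 0.2836


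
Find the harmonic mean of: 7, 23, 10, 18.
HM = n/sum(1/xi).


Sum of reciprocals = 1/7 + 1/23 + 1/10 + 1/18 = 0.341891
HM = 4/0.341891 = 11.6996

HM = 11.6996


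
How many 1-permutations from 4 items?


P(4,1) = 4!/3!
= 24/6
= 4

P(4,1) = 4


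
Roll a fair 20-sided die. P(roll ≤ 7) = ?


Favorable outcomes (roll ≤ 7): 7
Total outcomes = 20
P = 7/20 = 0.3500

P = 0.3500


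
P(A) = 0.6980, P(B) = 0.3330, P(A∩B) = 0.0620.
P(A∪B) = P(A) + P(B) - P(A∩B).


P(A∪B) = 0.6980 + 0.3330 - 0.0620
= 1.0310 - 0.0620
= 0.9690

P(A∪B) = 0.9690


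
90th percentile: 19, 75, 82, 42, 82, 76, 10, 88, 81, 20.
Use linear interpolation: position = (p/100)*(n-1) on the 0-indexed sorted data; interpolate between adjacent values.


Sorted: 10, 19, 20, 42, 75, 76, 81, 82, 82, 88
n = 10
Index = 90/100 * 9 = 8.1000
Lower = data[8] = 82, Upper = data[9] = 88
P90 = 82 + 0.1000*(6) = 82.6000

P90 = 82.6000


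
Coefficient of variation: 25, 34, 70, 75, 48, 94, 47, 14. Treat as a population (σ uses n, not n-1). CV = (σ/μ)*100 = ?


Mean = 50.8750
SD = 25.3596
CV = (25.3596/50.8750)*100 = 49.8469%

CV = 49.8469%


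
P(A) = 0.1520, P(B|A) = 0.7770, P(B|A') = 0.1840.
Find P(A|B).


P(B) = P(B|A)*P(A) + P(B|A')*P(A')
= 0.7770*0.1520 + 0.1840*0.8480
= 0.118104 + 0.156032 = 0.274136
P(A|B) = 0.118104/0.274136 = 0.4308

P(A|B) = 0.4308


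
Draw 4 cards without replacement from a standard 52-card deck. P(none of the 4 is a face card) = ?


P(no face cards) = (40/52) × (39/51) × (38/50) × (37/49)
= 0.3376

P = 0.3376


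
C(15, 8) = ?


C(15,8) = 15!/(8! × 7!)
= 1307674368000/(40320 × 5040)
= 6435

C(15,8) = 6435


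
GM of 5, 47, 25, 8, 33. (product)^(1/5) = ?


Product = 5 × 47 × 25 × 8 × 33 = 1551000
GM = 1551000^(1/5) = 17.3030

GM = 17.3030


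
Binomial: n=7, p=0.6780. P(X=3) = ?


C(7,3) = 35
p^3 = 0.311666
(1-p)^4 = 0.010750
P = 35 * 0.311666 * 0.010750 = 0.1173

P(X=3) = 0.1173


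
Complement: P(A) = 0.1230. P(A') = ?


P(not A) = 1 - 0.1230 = 0.8770

P(not A) = 0.8770


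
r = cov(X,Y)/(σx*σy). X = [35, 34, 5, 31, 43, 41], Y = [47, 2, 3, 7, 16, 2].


Mean X = 31.5000, Mean Y = 12.8333
SD X = 12.539936, SD Y = 16.035551
Cov = 48.250000
r = 48.250000/(12.539936*16.035551) = 0.2399

r = 0.2399


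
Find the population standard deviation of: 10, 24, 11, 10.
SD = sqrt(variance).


Mean = 13.7500
Variance = 35.1875
SD = sqrt(35.1875) = 5.9319

SD = 5.9319


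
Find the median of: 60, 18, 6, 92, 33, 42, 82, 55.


Sorted: 6, 18, 33, 42, 55, 60, 82, 92
n = 8 (even)
Middle values: 42 and 55
Median = (42+55)/2 = 48.5000

Median = 48.5000


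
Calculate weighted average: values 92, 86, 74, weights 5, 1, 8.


Numerator = 92*5 + 86*1 + 74*8 = 1138
Denominator = 5 + 1 + 8 = 14
WM = 1138/14 = 81.2857

WM = 81.2857


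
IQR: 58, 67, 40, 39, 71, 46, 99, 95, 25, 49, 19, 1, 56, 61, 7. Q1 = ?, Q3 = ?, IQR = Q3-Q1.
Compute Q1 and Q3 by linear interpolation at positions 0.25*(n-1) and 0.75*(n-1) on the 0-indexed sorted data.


Sorted: 1, 7, 19, 25, 39, 40, 46, 49, 56, 58, 61, 67, 71, 95, 99
Q1 (25th %ile) = 32.0000
Q3 (75th %ile) = 64.0000
IQR = 64.0000 - 32.0000 = 32.0000

IQR = 32.0000


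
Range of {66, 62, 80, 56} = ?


Max = 80, Min = 56
Range = 80 - 56 = 24

Range = 24


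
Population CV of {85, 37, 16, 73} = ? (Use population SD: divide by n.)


Mean = 52.7500
SD = 27.6077
CV = (27.6077/52.7500)*100 = 52.3370%

CV = 52.3370%


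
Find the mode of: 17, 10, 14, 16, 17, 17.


Frequencies: 10:1, 14:1, 16:1, 17:3
Max frequency = 3
Mode = 17

Mode = 17


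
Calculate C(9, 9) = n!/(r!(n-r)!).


C(9,9) = 9!/(9! × 0!)
= 362880/(362880 × 1)
= 1

C(9,9) = 1


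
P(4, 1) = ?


P(4,1) = 4!/3!
= 24/6
= 4

P(4,1) = 4


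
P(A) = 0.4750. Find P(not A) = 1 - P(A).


P(not A) = 1 - 0.4750 = 0.5250

P(not A) = 0.5250


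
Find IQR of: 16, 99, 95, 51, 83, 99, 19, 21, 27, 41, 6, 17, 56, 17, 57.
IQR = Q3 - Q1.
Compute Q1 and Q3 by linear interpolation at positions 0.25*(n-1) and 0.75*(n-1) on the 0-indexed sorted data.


Sorted: 6, 16, 17, 17, 19, 21, 27, 41, 51, 56, 57, 83, 95, 99, 99
Q1 (25th %ile) = 18.0000
Q3 (75th %ile) = 70.0000
IQR = 70.0000 - 18.0000 = 52.0000

IQR = 52.0000


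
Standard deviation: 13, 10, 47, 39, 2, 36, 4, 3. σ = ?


Mean = 19.2500
Variance = 294.9375
SD = sqrt(294.9375) = 17.1737

SD = 17.1737


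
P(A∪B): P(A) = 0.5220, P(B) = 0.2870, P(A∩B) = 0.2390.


P(A∪B) = 0.5220 + 0.2870 - 0.2390
= 0.8090 - 0.2390
= 0.5700

P(A∪B) = 0.5700


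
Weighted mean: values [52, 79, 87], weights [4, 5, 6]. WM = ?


Numerator = 52*4 + 79*5 + 87*6 = 1125
Denominator = 4 + 5 + 6 = 15
WM = 1125/15 = 75.0000

WM = 75.0000


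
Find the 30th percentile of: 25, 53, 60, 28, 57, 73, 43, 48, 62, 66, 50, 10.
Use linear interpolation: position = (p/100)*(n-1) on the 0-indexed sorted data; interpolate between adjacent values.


Sorted: 10, 25, 28, 43, 48, 50, 53, 57, 60, 62, 66, 73
n = 12
Index = 30/100 * 11 = 3.3000
Lower = data[3] = 43, Upper = data[4] = 48
P30 = 43 + 0.3000*(5) = 44.5000

P30 = 44.5000


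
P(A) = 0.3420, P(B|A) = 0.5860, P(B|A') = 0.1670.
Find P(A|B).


P(B) = P(B|A)*P(A) + P(B|A')*P(A')
= 0.5860*0.3420 + 0.1670*0.6580
= 0.200412 + 0.109886 = 0.310298
P(A|B) = 0.200412/0.310298 = 0.6459

P(A|B) = 0.6459


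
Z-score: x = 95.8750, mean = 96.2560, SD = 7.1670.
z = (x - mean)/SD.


z = (95.8750 - 96.2560)/7.1670
= -0.3810/7.1670
= -0.0532

z = -0.0532


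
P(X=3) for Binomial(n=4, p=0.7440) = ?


C(4,3) = 4
p^3 = 0.411831
(1-p)^1 = 0.256000
P = 4 * 0.411831 * 0.256000 = 0.4217

P(X=3) = 0.4217


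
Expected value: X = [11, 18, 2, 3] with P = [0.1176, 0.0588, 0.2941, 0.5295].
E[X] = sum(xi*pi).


E[X] = 11*0.1176 + 18*0.0588 + 2*0.2941 + 3*0.5295
= 1.2936 + 1.0584 + 0.5882 + 1.5885
= 4.5287

E[X] = 4.5287


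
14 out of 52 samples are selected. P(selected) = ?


P = 14/52 = 0.2692

P = 0.2692


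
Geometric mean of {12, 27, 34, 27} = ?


Product = 12 × 27 × 34 × 27 = 297432
GM = 297432^(1/4) = 23.3532

GM = 23.3532


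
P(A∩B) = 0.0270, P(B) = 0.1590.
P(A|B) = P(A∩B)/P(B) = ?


P(A|B) = 0.0270/0.1590 = 0.1698

P(A|B) = 0.1698


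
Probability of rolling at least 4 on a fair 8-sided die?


Favorable outcomes (roll ≥ 4): 5
Total outcomes = 8
P = 5/8 = 0.6250

P = 0.6250


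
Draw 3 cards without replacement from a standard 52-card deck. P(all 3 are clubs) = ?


P(all clubs) = (13/52) × (12/51) × (11/50)
= 0.0129

P = 0.0129


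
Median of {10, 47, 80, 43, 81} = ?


Sorted: 10, 43, 47, 80, 81
n = 5 (odd)
Middle value = 47

Median = 47


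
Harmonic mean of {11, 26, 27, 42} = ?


Sum of reciprocals = 1/11 + 1/26 + 1/27 + 1/42 = 0.190217
HM = 4/0.190217 = 21.0286

HM = 21.0286


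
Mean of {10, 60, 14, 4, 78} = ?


Sum = 10 + 60 + 14 + 4 + 78 = 166
n = 5
Mean = 166/5 = 33.2000

Mean = 33.2000


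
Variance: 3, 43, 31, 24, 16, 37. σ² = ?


Mean = 25.6667
Squared deviations: 513.7778, 300.4444, 28.4444, 2.7778, 93.4444, 128.4444
Sum = 1067.3333
Variance = 1067.3333/6 = 177.8889

Variance = 177.8889


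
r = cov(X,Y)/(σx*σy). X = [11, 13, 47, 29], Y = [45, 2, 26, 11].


Mean X = 25.0000, Mean Y = 21.0000
SD X = 14.491377, SD Y = 16.294171
Cov = -9.500000
r = -9.500000/(14.491377*16.294171) = -0.0402

r = -0.0402


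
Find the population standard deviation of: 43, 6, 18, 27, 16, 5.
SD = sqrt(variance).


Mean = 19.1667
Variance = 169.1389
SD = sqrt(169.1389) = 13.0053

SD = 13.0053


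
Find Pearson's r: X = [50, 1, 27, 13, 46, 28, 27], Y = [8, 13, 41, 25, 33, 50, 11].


Mean X = 27.4286, Mean Y = 25.8571
SD X = 15.864220, SD Y = 14.970720
Cov = 13.632653
r = 13.632653/(15.864220*14.970720) = 0.0574

r = 0.0574


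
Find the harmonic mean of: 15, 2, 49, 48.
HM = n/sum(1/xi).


Sum of reciprocals = 1/15 + 1/2 + 1/49 + 1/48 = 0.607908
HM = 4/0.607908 = 6.5799

HM = 6.5799


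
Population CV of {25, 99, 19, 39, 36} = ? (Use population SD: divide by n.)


Mean = 43.6000
SD = 28.6328
CV = (28.6328/43.6000)*100 = 65.6717%

CV = 65.6717%


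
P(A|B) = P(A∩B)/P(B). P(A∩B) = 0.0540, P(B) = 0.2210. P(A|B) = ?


P(A|B) = 0.0540/0.2210 = 0.2443

P(A|B) = 0.2443


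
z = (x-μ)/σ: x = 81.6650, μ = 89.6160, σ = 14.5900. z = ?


z = (81.6650 - 89.6160)/14.5900
= -7.9510/14.5900
= -0.5450

z = -0.5450


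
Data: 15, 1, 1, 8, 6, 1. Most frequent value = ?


Frequencies: 1:3, 6:1, 8:1, 15:1
Max frequency = 3
Mode = 1

Mode = 1


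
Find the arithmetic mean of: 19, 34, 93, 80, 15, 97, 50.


Sum = 19 + 34 + 93 + 80 + 15 + 97 + 50 = 388
n = 7
Mean = 388/7 = 55.4286

Mean = 55.4286


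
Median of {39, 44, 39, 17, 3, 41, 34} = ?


Sorted: 3, 17, 34, 39, 39, 41, 44
n = 7 (odd)
Middle value = 39

Median = 39


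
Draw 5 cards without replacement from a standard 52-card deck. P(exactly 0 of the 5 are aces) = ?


Hypergeometric: P(X=0) = C(4,0)·C(48,5) / C(52,5)
= 1 × 1712304 / 2598960
= 1712304/2598960 = 0.6588

P = 0.6588


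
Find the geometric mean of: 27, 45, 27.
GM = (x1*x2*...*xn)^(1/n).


Product = 27 × 45 × 27 = 32805
GM = 32805^(1/3) = 32.0120

GM = 32.0120


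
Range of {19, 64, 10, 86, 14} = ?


Max = 86, Min = 10
Range = 86 - 10 = 76

Range = 76


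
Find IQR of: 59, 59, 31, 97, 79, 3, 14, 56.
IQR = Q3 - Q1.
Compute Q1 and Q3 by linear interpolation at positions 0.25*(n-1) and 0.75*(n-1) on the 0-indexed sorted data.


Sorted: 3, 14, 31, 56, 59, 59, 79, 97
Q1 (25th %ile) = 26.7500
Q3 (75th %ile) = 64.0000
IQR = 64.0000 - 26.7500 = 37.2500

IQR = 37.2500


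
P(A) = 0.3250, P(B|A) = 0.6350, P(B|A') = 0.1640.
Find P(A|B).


P(B) = P(B|A)*P(A) + P(B|A')*P(A')
= 0.6350*0.3250 + 0.1640*0.6750
= 0.206375 + 0.110700 = 0.317075
P(A|B) = 0.206375/0.317075 = 0.6509

P(A|B) = 0.6509


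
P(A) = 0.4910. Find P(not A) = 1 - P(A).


P(not A) = 1 - 0.4910 = 0.5090

P(not A) = 0.5090


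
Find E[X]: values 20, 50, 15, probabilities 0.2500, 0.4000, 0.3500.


E[X] = 20*0.2500 + 50*0.4000 + 15*0.3500
= 5.0000 + 20.0000 + 5.2500
= 30.2500

E[X] = 30.2500


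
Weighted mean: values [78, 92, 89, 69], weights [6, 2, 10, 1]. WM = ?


Numerator = 78*6 + 92*2 + 89*10 + 69*1 = 1611
Denominator = 6 + 2 + 10 + 1 = 19
WM = 1611/19 = 84.7895

WM = 84.7895


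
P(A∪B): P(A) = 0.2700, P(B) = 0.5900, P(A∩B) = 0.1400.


P(A∪B) = 0.2700 + 0.5900 - 0.1400
= 0.8600 - 0.1400
= 0.7200

P(A∪B) = 0.7200


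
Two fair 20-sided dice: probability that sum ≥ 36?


Total outcomes = 20×20 = 400
Favorable (sum ≥ 36): 15
P = 15/400 = 0.0375

P = 0.0375


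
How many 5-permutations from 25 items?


P(25,5) = 25!/20!
= 15511210043330985984000000/2432902008176640000
= 6375600

P(25,5) = 6375600


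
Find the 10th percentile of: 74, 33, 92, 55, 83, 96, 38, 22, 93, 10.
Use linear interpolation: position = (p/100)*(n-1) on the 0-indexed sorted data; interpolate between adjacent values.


Sorted: 10, 22, 33, 38, 55, 74, 83, 92, 93, 96
n = 10
Index = 10/100 * 9 = 0.9000
Lower = data[0] = 10, Upper = data[1] = 22
P10 = 10 + 0.9000*(12) = 20.8000

P10 = 20.8000


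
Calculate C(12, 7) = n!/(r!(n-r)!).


C(12,7) = 12!/(7! × 5!)
= 479001600/(5040 × 120)
= 792

C(12,7) = 792


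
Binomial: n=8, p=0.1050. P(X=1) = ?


C(8,1) = 8
p^1 = 0.105000
(1-p)^7 = 0.460004
P = 8 * 0.105000 * 0.460004 = 0.3864

P(X=1) = 0.3864


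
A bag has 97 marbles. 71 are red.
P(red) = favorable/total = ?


P = 71/97 = 0.7320

P = 0.7320


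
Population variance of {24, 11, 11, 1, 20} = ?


Mean = 13.4000
Squared deviations: 112.3600, 5.7600, 5.7600, 153.7600, 43.5600
Sum = 321.2000
Variance = 321.2000/5 = 64.2400

Variance = 64.2400


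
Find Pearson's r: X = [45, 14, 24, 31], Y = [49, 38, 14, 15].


Mean X = 28.5000, Mean Y = 29.0000
SD X = 11.280514, SD Y = 15.016657
Cov = 58.000000
r = 58.000000/(11.280514*15.016657) = 0.3424

r = 0.3424


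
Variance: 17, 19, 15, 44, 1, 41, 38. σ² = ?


Mean = 25.0000
Squared deviations: 64.0000, 36.0000, 100.0000, 361.0000, 576.0000, 256.0000, 169.0000
Sum = 1562.0000
Variance = 1562.0000/7 = 223.1429

Variance = 223.1429


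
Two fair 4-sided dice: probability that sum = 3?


Total outcomes = 4×4 = 16
Favorable (sum = 3): 2
P = 2/16 = 0.1250

P = 0.1250


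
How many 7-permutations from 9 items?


P(9,7) = 9!/2!
= 362880/2
= 181440

P(9,7) = 181440


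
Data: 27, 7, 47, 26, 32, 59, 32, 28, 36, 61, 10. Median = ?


Sorted: 7, 10, 26, 27, 28, 32, 32, 36, 47, 59, 61
n = 11 (odd)
Middle value = 32

Median = 32


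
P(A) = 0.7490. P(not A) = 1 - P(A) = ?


P(not A) = 1 - 0.7490 = 0.2510

P(not A) = 0.2510


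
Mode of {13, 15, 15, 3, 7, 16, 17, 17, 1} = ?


Frequencies: 1:1, 3:1, 7:1, 13:1, 15:2, 16:1, 17:2
Max frequency = 2
Mode = 15, 17

Mode = 15, 17


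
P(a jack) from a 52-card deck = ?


4 jacks in 52 cards
P = 4/52 = 0.0769

P = 0.0769


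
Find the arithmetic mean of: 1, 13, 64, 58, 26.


Sum = 1 + 13 + 64 + 58 + 26 = 162
n = 5
Mean = 162/5 = 32.4000

Mean = 32.4000


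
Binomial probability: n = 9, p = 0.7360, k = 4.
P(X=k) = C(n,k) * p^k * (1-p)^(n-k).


C(9,4) = 126
p^4 = 0.293435
(1-p)^5 = 0.001282
P = 126 * 0.293435 * 0.001282 = 0.0474

P(X=4) = 0.0474


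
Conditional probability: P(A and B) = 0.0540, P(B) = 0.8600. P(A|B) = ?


P(A|B) = 0.0540/0.8600 = 0.0628

P(A|B) = 0.0628


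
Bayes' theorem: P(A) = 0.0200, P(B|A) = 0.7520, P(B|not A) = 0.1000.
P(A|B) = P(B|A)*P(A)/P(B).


P(B) = P(B|A)*P(A) + P(B|A')*P(A')
= 0.7520*0.0200 + 0.1000*0.9800
= 0.015040 + 0.098000 = 0.113040
P(A|B) = 0.015040/0.113040 = 0.1331

P(A|B) = 0.1331


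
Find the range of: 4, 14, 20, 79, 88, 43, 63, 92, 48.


Max = 92, Min = 4
Range = 92 - 4 = 88

Range = 88


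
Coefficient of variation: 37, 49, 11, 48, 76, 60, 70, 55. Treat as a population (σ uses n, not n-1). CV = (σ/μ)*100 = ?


Mean = 50.7500
SD = 19.0115
CV = (19.0115/50.7500)*100 = 37.4611%

CV = 37.4611%


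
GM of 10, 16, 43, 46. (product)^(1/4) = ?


Product = 10 × 16 × 43 × 46 = 316480
GM = 316480^(1/4) = 23.7185

GM = 23.7185


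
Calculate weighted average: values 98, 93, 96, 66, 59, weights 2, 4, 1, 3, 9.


Numerator = 98*2 + 93*4 + 96*1 + 66*3 + 59*9 = 1393
Denominator = 2 + 4 + 1 + 3 + 9 = 19
WM = 1393/19 = 73.3158

WM = 73.3158


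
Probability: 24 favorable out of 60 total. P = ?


P = 24/60 = 0.4000

P = 0.4000


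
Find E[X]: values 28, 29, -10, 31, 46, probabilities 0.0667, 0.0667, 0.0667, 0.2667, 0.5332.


E[X] = 28*0.0667 + 29*0.0667 - 10*0.0667 + 31*0.2667 + 46*0.5332
= 1.8676 + 1.9343 - 0.6670 + 8.2677 + 24.5272
= 35.9298

E[X] = 35.9298


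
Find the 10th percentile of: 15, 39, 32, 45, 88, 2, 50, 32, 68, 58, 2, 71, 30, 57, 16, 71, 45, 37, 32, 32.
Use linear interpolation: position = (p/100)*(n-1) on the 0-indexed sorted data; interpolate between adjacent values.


Sorted: 2, 2, 15, 16, 30, 32, 32, 32, 32, 37, 39, 45, 45, 50, 57, 58, 68, 71, 71, 88
n = 20
Index = 10/100 * 19 = 1.9000
Lower = data[1] = 2, Upper = data[2] = 15
P10 = 2 + 0.9000*(13) = 13.7000

P10 = 13.7000


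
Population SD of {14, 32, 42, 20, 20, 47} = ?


Mean = 29.1667
Variance = 148.1389
SD = sqrt(148.1389) = 12.1712

SD = 12.1712


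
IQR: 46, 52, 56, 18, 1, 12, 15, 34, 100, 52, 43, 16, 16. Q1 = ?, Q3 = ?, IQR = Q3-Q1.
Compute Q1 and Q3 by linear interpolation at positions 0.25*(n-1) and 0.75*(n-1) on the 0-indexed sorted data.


Sorted: 1, 12, 15, 16, 16, 18, 34, 43, 46, 52, 52, 56, 100
Q1 (25th %ile) = 16.0000
Q3 (75th %ile) = 52.0000
IQR = 52.0000 - 16.0000 = 36.0000

IQR = 36.0000


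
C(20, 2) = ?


C(20,2) = 20!/(2! × 18!)
= 2432902008176640000/(2 × 6402373705728000)
= 190

C(20,2) = 190


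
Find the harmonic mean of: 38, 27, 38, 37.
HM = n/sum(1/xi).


Sum of reciprocals = 1/38 + 1/27 + 1/38 + 1/37 = 0.116696
HM = 4/0.116696 = 34.2772

HM = 34.2772


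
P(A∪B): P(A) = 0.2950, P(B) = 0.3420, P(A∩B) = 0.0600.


P(A∪B) = 0.2950 + 0.3420 - 0.0600
= 0.6370 - 0.0600
= 0.5770

P(A∪B) = 0.5770


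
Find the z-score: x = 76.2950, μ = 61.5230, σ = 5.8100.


z = (76.2950 - 61.5230)/5.8100
= 14.7720/5.8100
= 2.5425

z = 2.5425


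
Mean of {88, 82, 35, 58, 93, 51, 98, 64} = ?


Sum = 88 + 82 + 35 + 58 + 93 + 51 + 98 + 64 = 569
n = 8
Mean = 569/8 = 71.1250

Mean = 71.1250


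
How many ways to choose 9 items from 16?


C(16,9) = 16!/(9! × 7!)
= 20922789888000/(362880 × 5040)
= 11440

C(16,9) = 11440


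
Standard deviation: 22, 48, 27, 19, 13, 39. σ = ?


Mean = 28.0000
Variance = 144.0000
SD = sqrt(144.0000) = 12.0000

SD = 12.0000


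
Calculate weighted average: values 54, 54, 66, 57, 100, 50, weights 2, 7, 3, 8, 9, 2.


Numerator = 54*2 + 54*7 + 66*3 + 57*8 + 100*9 + 50*2 = 2140
Denominator = 2 + 7 + 3 + 8 + 9 + 2 = 31
WM = 2140/31 = 69.0323

WM = 69.0323


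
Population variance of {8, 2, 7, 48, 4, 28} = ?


Mean = 16.1667
Squared deviations: 66.6944, 200.6944, 84.0278, 1013.3611, 148.0278, 140.0278
Sum = 1652.8333
Variance = 1652.8333/6 = 275.4722

Variance = 275.4722


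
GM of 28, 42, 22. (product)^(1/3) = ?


Product = 28 × 42 × 22 = 25872
GM = 25872^(1/3) = 29.5763

GM = 29.5763


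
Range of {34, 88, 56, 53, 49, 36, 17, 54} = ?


Max = 88, Min = 17
Range = 88 - 17 = 71

Range = 71


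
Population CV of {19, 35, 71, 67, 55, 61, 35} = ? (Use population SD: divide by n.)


Mean = 49.0000
SD = 18.0476
CV = (18.0476/49.0000)*100 = 36.8317%

CV = 36.8317%


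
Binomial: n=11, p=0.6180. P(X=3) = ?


C(11,3) = 165
p^3 = 0.236029
(1-p)^8 = 0.000453
P = 165 * 0.236029 * 0.000453 = 0.0177

P(X=3) = 0.0177


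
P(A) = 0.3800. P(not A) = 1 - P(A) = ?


P(not A) = 1 - 0.3800 = 0.6200

P(not A) = 0.6200


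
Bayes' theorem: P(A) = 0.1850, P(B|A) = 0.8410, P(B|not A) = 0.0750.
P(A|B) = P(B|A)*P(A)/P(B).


P(B) = P(B|A)*P(A) + P(B|A')*P(A')
= 0.8410*0.1850 + 0.0750*0.8150
= 0.155585 + 0.061125 = 0.216710
P(A|B) = 0.155585/0.216710 = 0.7179

P(A|B) = 0.7179


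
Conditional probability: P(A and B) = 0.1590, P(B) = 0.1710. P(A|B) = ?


P(A|B) = 0.1590/0.1710 = 0.9298

P(A|B) = 0.9298


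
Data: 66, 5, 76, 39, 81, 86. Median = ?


Sorted: 5, 39, 66, 76, 81, 86
n = 6 (even)
Middle values: 66 and 76
Median = (66+76)/2 = 71.0000

Median = 71.0000


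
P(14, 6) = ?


P(14,6) = 14!/8!
= 87178291200/40320
= 2162160

P(14,6) = 2162160


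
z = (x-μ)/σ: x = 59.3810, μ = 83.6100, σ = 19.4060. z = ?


z = (59.3810 - 83.6100)/19.4060
= -24.2290/19.4060
= -1.2485

z = -1.2485


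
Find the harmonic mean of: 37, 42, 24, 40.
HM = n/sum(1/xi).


Sum of reciprocals = 1/37 + 1/42 + 1/24 + 1/40 = 0.117503
HM = 4/0.117503 = 34.0416

HM = 34.0416


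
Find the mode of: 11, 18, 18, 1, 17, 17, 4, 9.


Frequencies: 1:1, 4:1, 9:1, 11:1, 17:2, 18:2
Max frequency = 2
Mode = 17, 18

Mode = 17, 18


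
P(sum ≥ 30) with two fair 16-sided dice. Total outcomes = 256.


Total outcomes = 16×16 = 256
Favorable (sum ≥ 30): 6
P = 6/256 = 0.0234

P = 0.0234


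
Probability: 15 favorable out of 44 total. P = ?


P = 15/44 = 0.3409

P = 0.3409


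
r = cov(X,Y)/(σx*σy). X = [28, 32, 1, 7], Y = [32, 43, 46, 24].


Mean X = 17.0000, Mean Y = 36.2500
SD X = 13.247641, SD Y = 8.785642
Cov = 5.250000
r = 5.250000/(13.247641*8.785642) = 0.0451

r = 0.0451


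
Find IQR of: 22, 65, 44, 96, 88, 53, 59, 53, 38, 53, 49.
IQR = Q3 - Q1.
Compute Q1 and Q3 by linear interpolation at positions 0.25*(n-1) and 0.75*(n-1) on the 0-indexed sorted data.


Sorted: 22, 38, 44, 49, 53, 53, 53, 59, 65, 88, 96
Q1 (25th %ile) = 46.5000
Q3 (75th %ile) = 62.0000
IQR = 62.0000 - 46.5000 = 15.5000

IQR = 15.5000


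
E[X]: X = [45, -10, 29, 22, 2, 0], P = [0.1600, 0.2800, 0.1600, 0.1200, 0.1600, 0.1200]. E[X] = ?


E[X] = 45*0.1600 - 10*0.2800 + 29*0.1600 + 22*0.1200 + 2*0.1600 + 0*0.1200
= 7.2000 - 2.8000 + 4.6400 + 2.6400 + 0.3200 + 0
= 12.0000

E[X] = 12.0000


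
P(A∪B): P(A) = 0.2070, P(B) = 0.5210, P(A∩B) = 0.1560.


P(A∪B) = 0.2070 + 0.5210 - 0.1560
= 0.7280 - 0.1560
= 0.5720

P(A∪B) = 0.5720


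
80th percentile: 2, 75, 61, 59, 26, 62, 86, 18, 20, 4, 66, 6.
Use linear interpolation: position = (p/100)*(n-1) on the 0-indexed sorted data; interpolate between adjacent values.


Sorted: 2, 4, 6, 18, 20, 26, 59, 61, 62, 66, 75, 86
n = 12
Index = 80/100 * 11 = 8.8000
Lower = data[8] = 62, Upper = data[9] = 66
P80 = 62 + 0.8000*(4) = 65.2000

P80 = 65.2000


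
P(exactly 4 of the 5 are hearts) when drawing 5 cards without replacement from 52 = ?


Hypergeometric: P(X=4) = C(13,4)·C(39,1) / C(52,5)
= 715 × 39 / 2598960
= 27885/2598960 = 0.0107

P = 0.0107


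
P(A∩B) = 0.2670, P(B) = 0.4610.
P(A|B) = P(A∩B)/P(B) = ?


P(A|B) = 0.2670/0.4610 = 0.5792

P(A|B) = 0.5792


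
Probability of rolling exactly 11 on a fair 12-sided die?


Favorable outcomes (roll = 11): 1
Total outcomes = 12
P = 1/12 = 0.0833

P = 0.0833


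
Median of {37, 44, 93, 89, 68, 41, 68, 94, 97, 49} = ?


Sorted: 37, 41, 44, 49, 68, 68, 89, 93, 94, 97
n = 10 (even)
Middle values: 68 and 68
Median = (68+68)/2 = 68.0000

Median = 68.0000


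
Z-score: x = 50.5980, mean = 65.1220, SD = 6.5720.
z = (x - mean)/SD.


z = (50.5980 - 65.1220)/6.5720
= -14.5240/6.5720
= -2.2100

z = -2.2100


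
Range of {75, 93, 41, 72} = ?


Max = 93, Min = 41
Range = 93 - 41 = 52

Range = 52


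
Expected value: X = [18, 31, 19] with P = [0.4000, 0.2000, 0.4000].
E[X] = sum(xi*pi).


E[X] = 18*0.4000 + 31*0.2000 + 19*0.4000
= 7.2000 + 6.2000 + 7.6000
= 21.0000

E[X] = 21.0000


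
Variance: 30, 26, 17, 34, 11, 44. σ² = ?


Mean = 27.0000
Squared deviations: 9.0000, 1.0000, 100.0000, 49.0000, 256.0000, 289.0000
Sum = 704.0000
Variance = 704.0000/6 = 117.3333

Variance = 117.3333


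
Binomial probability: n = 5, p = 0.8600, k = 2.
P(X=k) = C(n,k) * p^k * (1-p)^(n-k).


C(5,2) = 10
p^2 = 0.739600
(1-p)^3 = 0.002744
P = 10 * 0.739600 * 0.002744 = 0.0203

P(X=2) = 0.0203


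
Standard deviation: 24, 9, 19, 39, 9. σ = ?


Mean = 20.0000
Variance = 124.0000
SD = sqrt(124.0000) = 11.1355

SD = 11.1355


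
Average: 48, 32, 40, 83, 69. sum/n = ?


Sum = 48 + 32 + 40 + 83 + 69 = 272
n = 5
Mean = 272/5 = 54.4000

Mean = 54.4000


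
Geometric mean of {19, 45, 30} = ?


Product = 19 × 45 × 30 = 25650
GM = 25650^(1/3) = 29.4914

GM = 29.4914


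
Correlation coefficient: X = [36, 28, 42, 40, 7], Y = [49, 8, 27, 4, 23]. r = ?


Mean X = 30.6000, Mean Y = 22.2000
SD X = 12.737347, SD Y = 15.967467
Cov = 9.280000
r = 9.280000/(12.737347*15.967467) = 0.0456

r = 0.0456


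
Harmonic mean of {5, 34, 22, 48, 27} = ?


Sum of reciprocals = 1/5 + 1/34 + 1/22 + 1/48 + 1/27 = 0.332737
HM = 5/0.332737 = 15.0269

HM = 15.0269


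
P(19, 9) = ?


P(19,9) = 19!/10!
= 121645100408832000/3628800
= 33522128640

P(19,9) = 33522128640


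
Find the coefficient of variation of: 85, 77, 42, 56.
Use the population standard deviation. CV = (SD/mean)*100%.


Mean = 65.0000
SD = 16.9853
CV = (16.9853/65.0000)*100 = 26.1312%

CV = 26.1312%


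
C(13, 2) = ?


C(13,2) = 13!/(2! × 11!)
= 6227020800/(2 × 39916800)
= 78

C(13,2) = 78


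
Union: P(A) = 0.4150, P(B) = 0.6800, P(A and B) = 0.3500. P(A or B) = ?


P(A∪B) = 0.4150 + 0.6800 - 0.3500
= 1.0950 - 0.3500
= 0.7450

P(A∪B) = 0.7450


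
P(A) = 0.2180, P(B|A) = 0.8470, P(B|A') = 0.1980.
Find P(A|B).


P(B) = P(B|A)*P(A) + P(B|A')*P(A')
= 0.8470*0.2180 + 0.1980*0.7820
= 0.184646 + 0.154836 = 0.339482
P(A|B) = 0.184646/0.339482 = 0.5439

P(A|B) = 0.5439


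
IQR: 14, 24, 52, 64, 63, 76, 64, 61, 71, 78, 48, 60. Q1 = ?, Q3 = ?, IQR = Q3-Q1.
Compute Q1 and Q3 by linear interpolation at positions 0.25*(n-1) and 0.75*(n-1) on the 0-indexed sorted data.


Sorted: 14, 24, 48, 52, 60, 61, 63, 64, 64, 71, 76, 78
Q1 (25th %ile) = 51.0000
Q3 (75th %ile) = 65.7500
IQR = 65.7500 - 51.0000 = 14.7500

IQR = 14.7500


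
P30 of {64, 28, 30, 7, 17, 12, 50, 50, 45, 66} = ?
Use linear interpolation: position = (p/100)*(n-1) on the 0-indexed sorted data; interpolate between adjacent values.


Sorted: 7, 12, 17, 28, 30, 45, 50, 50, 64, 66
n = 10
Index = 30/100 * 9 = 2.7000
Lower = data[2] = 17, Upper = data[3] = 28
P30 = 17 + 0.7000*(11) = 24.7000

P30 = 24.7000


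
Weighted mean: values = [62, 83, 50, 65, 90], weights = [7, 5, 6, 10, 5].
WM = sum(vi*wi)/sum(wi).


Numerator = 62*7 + 83*5 + 50*6 + 65*10 + 90*5 = 2249
Denominator = 7 + 5 + 6 + 10 + 5 = 33
WM = 2249/33 = 68.1515

WM = 68.1515


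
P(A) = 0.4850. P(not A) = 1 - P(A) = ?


P(not A) = 1 - 0.4850 = 0.5150

P(not A) = 0.5150


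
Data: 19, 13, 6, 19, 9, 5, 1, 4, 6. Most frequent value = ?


Frequencies: 1:1, 4:1, 5:1, 6:2, 9:1, 13:1, 19:2
Max frequency = 2
Mode = 6, 19

Mode = 6, 19


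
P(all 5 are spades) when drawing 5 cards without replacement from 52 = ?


P(all spades) = (13/52) × (12/51) × (11/50) × (10/49) × (9/48)
= 0.0005

P = 0.0005


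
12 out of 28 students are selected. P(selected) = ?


P = 12/28 = 0.4286

P = 0.4286


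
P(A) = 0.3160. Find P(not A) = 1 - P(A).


P(not A) = 1 - 0.3160 = 0.6840

P(not A) = 0.6840


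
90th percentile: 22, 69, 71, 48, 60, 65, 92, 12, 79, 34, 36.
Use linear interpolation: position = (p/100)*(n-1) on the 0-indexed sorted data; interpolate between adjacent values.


Sorted: 12, 22, 34, 36, 48, 60, 65, 69, 71, 79, 92
n = 11
Index = 90/100 * 10 = 9.0000
Lower = data[9] = 79, Upper = data[10] = 92
P90 = 79 + 0*(13) = 79.0000

P90 = 79.0000


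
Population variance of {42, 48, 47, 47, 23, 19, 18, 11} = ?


Mean = 31.8750
Squared deviations: 102.5156, 260.0156, 228.7656, 228.7656, 78.7656, 165.7656, 192.5156, 435.7656
Sum = 1692.8750
Variance = 1692.8750/8 = 211.6094

Variance = 211.6094


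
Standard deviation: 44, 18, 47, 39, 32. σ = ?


Mean = 36.0000
Variance = 106.8000
SD = sqrt(106.8000) = 10.3344

SD = 10.3344


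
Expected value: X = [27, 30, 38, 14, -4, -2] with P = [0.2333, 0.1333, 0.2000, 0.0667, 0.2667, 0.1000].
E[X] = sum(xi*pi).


E[X] = 27*0.2333 + 30*0.1333 + 38*0.2000 + 14*0.0667 - 4*0.2667 - 2*0.1000
= 6.2991 + 3.9990 + 7.6000 + 0.9338 - 1.0668 - 0.2000
= 17.5651

E[X] = 17.5651


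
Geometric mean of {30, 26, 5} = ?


Product = 30 × 26 × 5 = 3900
GM = 3900^(1/3) = 15.7406

GM = 15.7406


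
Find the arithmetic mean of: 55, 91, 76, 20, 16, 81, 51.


Sum = 55 + 91 + 76 + 20 + 16 + 81 + 51 = 390
n = 7
Mean = 390/7 = 55.7143

Mean = 55.7143


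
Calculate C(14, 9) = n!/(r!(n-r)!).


C(14,9) = 14!/(9! × 5!)
= 87178291200/(362880 × 120)
= 2002

C(14,9) = 2002


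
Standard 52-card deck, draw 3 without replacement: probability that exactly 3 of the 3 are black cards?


Hypergeometric: P(X=3) = C(26,3)·C(26,0) / C(52,3)
= 2600 × 1 / 22100
= 2600/22100 = 0.1176

P = 0.1176


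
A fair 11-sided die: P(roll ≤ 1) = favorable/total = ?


Favorable outcomes (roll ≤ 1): 1
Total outcomes = 11
P = 1/11 = 0.0909

P = 0.0909


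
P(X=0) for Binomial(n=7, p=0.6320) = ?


C(7,0) = 1
p^0 = 1.000000
(1-p)^7 = 0.000914
P = 1 * 1.000000 * 0.000914 = 0.0009

P(X=0) = 0.0009


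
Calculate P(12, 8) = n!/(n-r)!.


P(12,8) = 12!/4!
= 479001600/24
= 19958400

P(12,8) = 19958400


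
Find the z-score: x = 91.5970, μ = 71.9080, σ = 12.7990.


z = (91.5970 - 71.9080)/12.7990
= 19.6890/12.7990
= 1.5383

z = 1.5383


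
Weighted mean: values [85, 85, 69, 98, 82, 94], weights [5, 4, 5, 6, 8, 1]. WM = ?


Numerator = 85*5 + 85*4 + 69*5 + 98*6 + 82*8 + 94*1 = 2448
Denominator = 5 + 4 + 5 + 6 + 8 + 1 = 29
WM = 2448/29 = 84.4138

WM = 84.4138


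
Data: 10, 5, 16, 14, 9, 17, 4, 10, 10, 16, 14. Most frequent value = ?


Frequencies: 4:1, 5:1, 9:1, 10:3, 14:2, 16:2, 17:1
Max frequency = 3
Mode = 10

Mode = 10


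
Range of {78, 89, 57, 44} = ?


Max = 89, Min = 44
Range = 89 - 44 = 45

Range = 45


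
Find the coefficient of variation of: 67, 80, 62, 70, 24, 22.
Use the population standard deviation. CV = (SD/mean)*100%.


Mean = 54.1667
SD = 22.6893
CV = (22.6893/54.1667)*100 = 41.8880%

CV = 41.8880%


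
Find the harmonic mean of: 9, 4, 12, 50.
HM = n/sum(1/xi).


Sum of reciprocals = 1/9 + 1/4 + 1/12 + 1/50 = 0.464444
HM = 4/0.464444 = 8.6124

HM = 8.6124


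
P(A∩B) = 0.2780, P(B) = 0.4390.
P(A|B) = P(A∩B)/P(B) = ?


P(A|B) = 0.2780/0.4390 = 0.6333

P(A|B) = 0.6333


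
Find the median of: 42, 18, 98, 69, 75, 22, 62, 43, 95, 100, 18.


Sorted: 18, 18, 22, 42, 43, 62, 69, 75, 95, 98, 100
n = 11 (odd)
Middle value = 62

Median = 62


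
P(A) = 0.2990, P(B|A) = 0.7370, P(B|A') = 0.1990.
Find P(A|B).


P(B) = P(B|A)*P(A) + P(B|A')*P(A')
= 0.7370*0.2990 + 0.1990*0.7010
= 0.220363 + 0.139499 = 0.359862
P(A|B) = 0.220363/0.359862 = 0.6124

P(A|B) = 0.6124


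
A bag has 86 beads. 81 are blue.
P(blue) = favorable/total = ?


P = 81/86 = 0.9419

P = 0.9419


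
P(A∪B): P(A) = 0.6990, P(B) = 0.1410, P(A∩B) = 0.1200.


P(A∪B) = 0.6990 + 0.1410 - 0.1200
= 0.8400 - 0.1200
= 0.7200

P(A∪B) = 0.7200


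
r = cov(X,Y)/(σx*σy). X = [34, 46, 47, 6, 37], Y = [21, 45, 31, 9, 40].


Mean X = 34.0000, Mean Y = 29.2000
SD X = 14.872794, SD Y = 12.998461
Cov = 162.200000
r = 162.200000/(14.872794*12.998461) = 0.8390

r = 0.8390


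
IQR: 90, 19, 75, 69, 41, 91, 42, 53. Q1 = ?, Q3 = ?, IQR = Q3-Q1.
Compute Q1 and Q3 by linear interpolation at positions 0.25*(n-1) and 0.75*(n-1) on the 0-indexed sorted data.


Sorted: 19, 41, 42, 53, 69, 75, 90, 91
Q1 (25th %ile) = 41.7500
Q3 (75th %ile) = 78.7500
IQR = 78.7500 - 41.7500 = 37.0000

IQR = 37.0000


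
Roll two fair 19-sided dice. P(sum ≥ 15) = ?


Total outcomes = 19×19 = 361
Favorable (sum ≥ 15): 270
P = 270/361 = 0.7479

P = 0.7479


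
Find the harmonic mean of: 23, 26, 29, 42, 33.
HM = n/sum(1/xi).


Sum of reciprocals = 1/23 + 1/26 + 1/29 + 1/42 + 1/33 = 0.170535
HM = 5/0.170535 = 29.3195

HM = 29.3195


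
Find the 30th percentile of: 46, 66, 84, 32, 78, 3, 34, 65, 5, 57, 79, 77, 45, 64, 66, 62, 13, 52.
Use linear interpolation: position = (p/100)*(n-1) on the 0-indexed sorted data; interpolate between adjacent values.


Sorted: 3, 5, 13, 32, 34, 45, 46, 52, 57, 62, 64, 65, 66, 66, 77, 78, 79, 84
n = 18
Index = 30/100 * 17 = 5.1000
Lower = data[5] = 45, Upper = data[6] = 46
P30 = 45 + 0.1000*(1) = 45.1000

P30 = 45.1000


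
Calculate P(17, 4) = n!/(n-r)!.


P(17,4) = 17!/13!
= 355687428096000/6227020800
= 57120

P(17,4) = 57120


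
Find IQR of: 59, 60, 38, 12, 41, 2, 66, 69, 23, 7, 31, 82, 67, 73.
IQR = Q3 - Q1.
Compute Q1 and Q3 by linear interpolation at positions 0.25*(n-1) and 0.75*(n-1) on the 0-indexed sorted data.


Sorted: 2, 7, 12, 23, 31, 38, 41, 59, 60, 66, 67, 69, 73, 82
Q1 (25th %ile) = 25.0000
Q3 (75th %ile) = 66.7500
IQR = 66.7500 - 25.0000 = 41.7500

IQR = 41.7500


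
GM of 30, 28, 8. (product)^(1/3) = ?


Product = 30 × 28 × 8 = 6720
GM = 6720^(1/3) = 18.8708

GM = 18.8708


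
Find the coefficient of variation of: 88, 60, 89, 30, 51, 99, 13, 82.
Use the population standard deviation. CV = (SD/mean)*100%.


Mean = 64.0000
SD = 28.9223
CV = (28.9223/64.0000)*100 = 45.1911%

CV = 45.1911%


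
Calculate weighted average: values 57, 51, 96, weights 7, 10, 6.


Numerator = 57*7 + 51*10 + 96*6 = 1485
Denominator = 7 + 10 + 6 = 23
WM = 1485/23 = 64.5652

WM = 64.5652
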